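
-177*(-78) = 13806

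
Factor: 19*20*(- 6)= - 2280 = -2^3*3^1*5^1*19^1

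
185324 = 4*46331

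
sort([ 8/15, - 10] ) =[  -  10 , 8/15 ] 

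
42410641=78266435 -35855794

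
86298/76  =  2271/2 = 1135.50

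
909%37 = 21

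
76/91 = 76/91 = 0.84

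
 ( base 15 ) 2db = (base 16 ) 290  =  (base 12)468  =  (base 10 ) 656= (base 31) l5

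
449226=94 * 4779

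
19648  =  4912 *4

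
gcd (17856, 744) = 744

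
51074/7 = 7296 + 2/7 = 7296.29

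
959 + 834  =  1793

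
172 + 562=734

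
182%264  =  182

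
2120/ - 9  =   - 2120/9=   - 235.56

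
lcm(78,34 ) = 1326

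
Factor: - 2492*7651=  - 19066292 =-  2^2*7^2*89^1*1093^1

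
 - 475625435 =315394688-791020123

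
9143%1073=559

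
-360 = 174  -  534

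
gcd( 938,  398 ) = 2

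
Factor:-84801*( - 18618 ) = 1578825018 = 2^1*3^2*23^1*29^1*107^1*1229^1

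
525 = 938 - 413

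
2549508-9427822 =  - 6878314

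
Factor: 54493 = 54493^1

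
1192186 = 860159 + 332027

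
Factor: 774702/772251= 2^1*3^1*59^( - 1) * 193^1 *223^1*4363^( -1) = 258234/257417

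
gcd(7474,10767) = 37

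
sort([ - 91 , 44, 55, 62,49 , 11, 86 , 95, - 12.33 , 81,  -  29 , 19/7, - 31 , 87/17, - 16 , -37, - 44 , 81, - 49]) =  [ - 91,-49 , - 44,  -  37, - 31, - 29, - 16,  -  12.33, 19/7 , 87/17, 11,44 , 49 , 55,62,81,81,86, 95]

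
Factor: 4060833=3^1*7^1*193373^1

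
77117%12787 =395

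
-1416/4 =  - 354 = - 354.00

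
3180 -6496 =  -3316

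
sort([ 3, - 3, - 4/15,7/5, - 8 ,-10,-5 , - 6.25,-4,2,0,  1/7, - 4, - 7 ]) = [ - 10 , - 8, - 7, - 6.25, - 5,  -  4, - 4, - 3, -4/15,0, 1/7,  7/5, 2,  3] 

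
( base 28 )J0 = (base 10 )532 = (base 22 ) 124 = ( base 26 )KC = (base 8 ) 1024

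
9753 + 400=10153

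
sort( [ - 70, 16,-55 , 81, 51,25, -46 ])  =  [ - 70, - 55 ,-46 , 16,25, 51, 81 ] 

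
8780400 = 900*9756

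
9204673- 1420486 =7784187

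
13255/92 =144+7/92 = 144.08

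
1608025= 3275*491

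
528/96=5 + 1/2 =5.50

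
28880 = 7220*4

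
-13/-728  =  1/56 = 0.02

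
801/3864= 267/1288 = 0.21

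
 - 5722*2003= - 11461166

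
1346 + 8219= 9565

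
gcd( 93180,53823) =3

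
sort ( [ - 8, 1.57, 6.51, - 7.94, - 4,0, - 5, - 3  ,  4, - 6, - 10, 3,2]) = [ - 10, - 8, - 7.94, - 6, - 5, - 4,- 3,0,1.57 , 2,3,4,6.51]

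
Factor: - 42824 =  - 2^3*53^1*101^1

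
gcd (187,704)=11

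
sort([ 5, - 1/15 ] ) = [ - 1/15 , 5 ]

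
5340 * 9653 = 51547020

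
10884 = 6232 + 4652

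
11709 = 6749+4960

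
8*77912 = 623296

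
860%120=20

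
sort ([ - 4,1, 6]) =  [ - 4, 1, 6]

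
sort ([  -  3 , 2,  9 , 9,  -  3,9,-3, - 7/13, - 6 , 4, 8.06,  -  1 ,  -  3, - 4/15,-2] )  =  [-6, - 3, - 3, - 3, - 3,-2,-1,-7/13 , - 4/15,2 , 4,8.06,9,9, 9]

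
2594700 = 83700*31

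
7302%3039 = 1224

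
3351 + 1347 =4698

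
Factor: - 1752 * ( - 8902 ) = 15596304 = 2^4*3^1*73^1*4451^1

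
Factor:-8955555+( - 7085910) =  -16041465 = -  3^2*5^1*11^1*23^1*1409^1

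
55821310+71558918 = 127380228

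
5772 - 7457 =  - 1685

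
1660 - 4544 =  -  2884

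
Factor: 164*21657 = 2^2* 3^1*41^1 * 7219^1  =  3551748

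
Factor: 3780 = 2^2*3^3 * 5^1 * 7^1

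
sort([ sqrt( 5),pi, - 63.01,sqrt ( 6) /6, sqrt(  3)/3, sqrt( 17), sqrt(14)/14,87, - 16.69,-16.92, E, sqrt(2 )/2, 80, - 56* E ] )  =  [ - 56*E,  -  63.01, - 16.92, - 16.69  ,  sqrt( 14)/14, sqrt ( 6 )/6, sqrt( 3) /3, sqrt (2)/2, sqrt(5), E,pi, sqrt( 17),80,87]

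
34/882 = 17/441 = 0.04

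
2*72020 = 144040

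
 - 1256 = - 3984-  - 2728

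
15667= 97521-81854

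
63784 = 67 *952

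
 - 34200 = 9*( - 3800)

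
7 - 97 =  - 90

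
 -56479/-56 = 56479/56 =1008.55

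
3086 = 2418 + 668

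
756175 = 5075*149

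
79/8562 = 79/8562=0.01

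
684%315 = 54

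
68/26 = 2 + 8/13 = 2.62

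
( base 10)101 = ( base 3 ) 10202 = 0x65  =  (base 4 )1211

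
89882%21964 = 2026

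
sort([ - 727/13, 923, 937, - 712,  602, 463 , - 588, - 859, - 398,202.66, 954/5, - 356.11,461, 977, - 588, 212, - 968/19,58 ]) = [-859, - 712, - 588, - 588, - 398, - 356.11, - 727/13, - 968/19,58, 954/5,202.66, 212, 461,463,602, 923, 937, 977 ] 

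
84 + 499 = 583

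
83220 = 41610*2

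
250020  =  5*50004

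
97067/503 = 192  +  491/503  =  192.98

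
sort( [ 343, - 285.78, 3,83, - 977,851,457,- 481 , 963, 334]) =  [ - 977, - 481, - 285.78,3, 83, 334,343, 457,851, 963]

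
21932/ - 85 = -259 + 83/85  =  - 258.02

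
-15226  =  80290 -95516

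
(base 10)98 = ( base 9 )118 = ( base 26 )3K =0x62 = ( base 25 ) 3N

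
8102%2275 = 1277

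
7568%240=128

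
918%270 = 108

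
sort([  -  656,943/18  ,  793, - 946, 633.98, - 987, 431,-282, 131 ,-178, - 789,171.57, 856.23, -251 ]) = [ - 987, - 946, - 789, - 656, - 282, -251, - 178,943/18,131,171.57,431, 633.98, 793,856.23 ] 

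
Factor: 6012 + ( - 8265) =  - 2253  =  - 3^1*751^1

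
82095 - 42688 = 39407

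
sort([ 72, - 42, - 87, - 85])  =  [  -  87,-85, - 42,72]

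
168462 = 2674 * 63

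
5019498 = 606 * 8283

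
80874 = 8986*9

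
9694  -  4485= 5209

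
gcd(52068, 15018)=6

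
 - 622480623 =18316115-640796738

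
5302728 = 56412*94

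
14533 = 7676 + 6857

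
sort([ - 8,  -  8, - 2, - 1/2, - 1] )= [ - 8, - 8, - 2, - 1, - 1/2]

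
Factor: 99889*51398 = 5134094822 = 2^1*23^1*31^1*43^1*101^1*829^1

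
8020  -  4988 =3032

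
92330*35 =3231550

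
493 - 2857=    - 2364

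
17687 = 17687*1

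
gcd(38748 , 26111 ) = 1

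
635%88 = 19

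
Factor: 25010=2^1*5^1 * 41^1*61^1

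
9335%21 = 11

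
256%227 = 29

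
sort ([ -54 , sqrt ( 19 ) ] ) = [  -  54, sqrt(19)]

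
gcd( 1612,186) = 62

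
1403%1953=1403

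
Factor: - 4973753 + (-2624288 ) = -7598041 = - 11^1* 311^1 * 2221^1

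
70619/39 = 1810 + 29/39 =1810.74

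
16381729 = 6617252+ 9764477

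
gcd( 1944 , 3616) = 8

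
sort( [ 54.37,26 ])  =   [ 26,54.37] 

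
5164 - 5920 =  - 756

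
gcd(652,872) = 4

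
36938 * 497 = 18358186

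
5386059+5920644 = 11306703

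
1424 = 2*712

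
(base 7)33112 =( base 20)10ea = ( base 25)d6f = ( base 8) 20142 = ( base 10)8290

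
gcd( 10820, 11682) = 2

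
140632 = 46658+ 93974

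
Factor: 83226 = 2^1*3^1*  11^1 * 13^1* 97^1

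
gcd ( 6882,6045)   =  93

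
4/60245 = 4/60245  =  0.00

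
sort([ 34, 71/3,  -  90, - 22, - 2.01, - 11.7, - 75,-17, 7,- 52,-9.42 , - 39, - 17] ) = [  -  90, - 75, - 52, - 39, - 22 , - 17, - 17, - 11.7, - 9.42, - 2.01,7, 71/3, 34] 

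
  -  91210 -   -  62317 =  - 28893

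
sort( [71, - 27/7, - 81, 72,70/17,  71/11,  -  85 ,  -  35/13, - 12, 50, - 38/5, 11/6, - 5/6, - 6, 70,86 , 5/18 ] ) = [ - 85  ,-81, -12 , -38/5, - 6,-27/7, - 35/13,-5/6, 5/18, 11/6, 70/17,71/11, 50, 70 , 71,72,  86 ] 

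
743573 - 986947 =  -243374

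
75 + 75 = 150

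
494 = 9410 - 8916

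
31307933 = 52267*599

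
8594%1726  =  1690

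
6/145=6/145  =  0.04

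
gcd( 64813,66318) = 7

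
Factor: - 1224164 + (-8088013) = - 9312177 = - 3^1 * 7^1 * 443437^1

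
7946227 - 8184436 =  - 238209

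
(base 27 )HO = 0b111100011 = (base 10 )483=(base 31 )fi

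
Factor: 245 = 5^1 * 7^2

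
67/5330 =67/5330 = 0.01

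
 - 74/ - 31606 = 37/15803 = 0.00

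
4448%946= 664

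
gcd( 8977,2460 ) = 1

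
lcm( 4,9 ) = 36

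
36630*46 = 1684980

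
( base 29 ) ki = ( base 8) 1126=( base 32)IM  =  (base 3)211011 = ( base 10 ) 598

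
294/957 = 98/319 = 0.31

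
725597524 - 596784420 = 128813104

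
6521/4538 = 6521/4538 = 1.44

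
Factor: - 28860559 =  - 7^2 * 13^1*45307^1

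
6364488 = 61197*104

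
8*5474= 43792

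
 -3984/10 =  - 1992/5 =- 398.40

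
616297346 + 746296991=1362594337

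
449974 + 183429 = 633403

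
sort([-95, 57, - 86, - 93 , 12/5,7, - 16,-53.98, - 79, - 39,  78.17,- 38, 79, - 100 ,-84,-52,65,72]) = [-100 , - 95,-93, - 86,-84 , -79, - 53.98, -52, - 39, - 38, - 16, 12/5, 7,57,  65,72, 78.17, 79]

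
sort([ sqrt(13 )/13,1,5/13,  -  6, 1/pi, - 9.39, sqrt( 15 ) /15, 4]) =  [ - 9.39, - 6,  sqrt(15)/15, sqrt( 13)/13,1/pi,5/13,  1, 4]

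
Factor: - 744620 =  - 2^2*5^1*31^1  *1201^1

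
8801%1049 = 409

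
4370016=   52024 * 84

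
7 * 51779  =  362453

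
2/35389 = 2/35389 = 0.00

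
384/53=7 + 13/53 = 7.25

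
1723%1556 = 167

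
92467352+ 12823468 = 105290820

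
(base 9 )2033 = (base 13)8a6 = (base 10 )1488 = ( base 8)2720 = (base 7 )4224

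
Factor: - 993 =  -3^1*331^1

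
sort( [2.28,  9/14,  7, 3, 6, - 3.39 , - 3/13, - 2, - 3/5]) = [ - 3.39, - 2, - 3/5,-3/13, 9/14,2.28, 3, 6, 7 ]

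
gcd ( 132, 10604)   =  44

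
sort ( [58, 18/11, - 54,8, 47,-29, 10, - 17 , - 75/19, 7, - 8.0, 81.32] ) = [ - 54,-29, - 17, - 8.0, - 75/19,18/11,7, 8, 10, 47, 58, 81.32]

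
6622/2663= 6622/2663 =2.49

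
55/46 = 1 + 9/46 = 1.20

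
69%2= 1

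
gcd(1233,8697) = 3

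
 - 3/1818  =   - 1/606=- 0.00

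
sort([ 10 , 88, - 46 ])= [ - 46,10,88]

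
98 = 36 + 62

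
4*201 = 804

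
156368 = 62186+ 94182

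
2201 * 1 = 2201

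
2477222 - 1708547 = 768675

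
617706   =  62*9963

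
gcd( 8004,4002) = 4002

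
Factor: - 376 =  - 2^3*47^1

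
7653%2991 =1671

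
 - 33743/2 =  - 33743/2 = -  16871.50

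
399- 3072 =  -  2673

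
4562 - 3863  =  699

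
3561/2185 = 3561/2185 = 1.63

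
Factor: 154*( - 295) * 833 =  - 37843190 = - 2^1*5^1 * 7^3  *11^1 * 17^1 * 59^1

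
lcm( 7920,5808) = 87120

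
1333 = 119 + 1214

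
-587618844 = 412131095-999749939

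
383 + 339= 722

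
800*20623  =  16498400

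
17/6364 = 17/6364 = 0.00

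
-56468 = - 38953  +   - 17515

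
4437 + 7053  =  11490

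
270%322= 270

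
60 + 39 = 99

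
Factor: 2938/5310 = 1469/2655 = 3^( - 2)*5^(-1)*13^1 * 59^( - 1)*113^1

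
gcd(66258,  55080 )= 162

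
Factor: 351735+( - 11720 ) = 5^1*13^1*5231^1 = 340015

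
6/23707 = 6/23707=   0.00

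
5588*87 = 486156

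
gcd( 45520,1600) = 80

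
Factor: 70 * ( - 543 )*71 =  -2^1 * 3^1*5^1*7^1* 71^1*181^1 = -2698710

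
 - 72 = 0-72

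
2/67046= 1/33523 = 0.00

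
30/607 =30/607 =0.05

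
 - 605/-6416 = 605/6416 = 0.09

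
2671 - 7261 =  - 4590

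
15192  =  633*24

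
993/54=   331/18 = 18.39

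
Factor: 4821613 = 4821613^1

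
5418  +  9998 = 15416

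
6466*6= 38796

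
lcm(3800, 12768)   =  319200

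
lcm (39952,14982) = 119856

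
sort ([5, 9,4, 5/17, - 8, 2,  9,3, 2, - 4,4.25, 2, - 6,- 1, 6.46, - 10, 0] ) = [ - 10, -8, - 6,-4,  -  1, 0,5/17, 2, 2, 2, 3,4,4.25 , 5, 6.46,  9, 9]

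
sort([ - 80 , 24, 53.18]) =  [-80,24, 53.18]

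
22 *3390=74580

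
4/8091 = 4/8091 = 0.00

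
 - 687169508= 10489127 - 697658635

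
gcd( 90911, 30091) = 1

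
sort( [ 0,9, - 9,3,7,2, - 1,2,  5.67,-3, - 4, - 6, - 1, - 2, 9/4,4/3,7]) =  [ - 9, - 6, - 4, - 3, - 2, - 1, - 1, 0,4/3, 2,  2 , 9/4,3,5.67,7,7, 9 ] 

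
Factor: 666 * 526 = 350316 = 2^2 *3^2*37^1 * 263^1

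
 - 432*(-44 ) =19008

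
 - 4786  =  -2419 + -2367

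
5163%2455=253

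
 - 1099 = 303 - 1402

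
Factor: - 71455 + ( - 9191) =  - 2^1*3^1*13441^1  =  - 80646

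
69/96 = 23/32 = 0.72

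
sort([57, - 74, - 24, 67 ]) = [ - 74, -24, 57, 67] 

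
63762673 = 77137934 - 13375261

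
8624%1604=604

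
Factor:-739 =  - 739^1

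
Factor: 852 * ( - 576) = -2^8*3^3 * 71^1 = -490752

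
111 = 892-781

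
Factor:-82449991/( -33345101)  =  13^1*23^(  -  1) * 61^ (-1 )*23767^ ( - 1)*6342307^1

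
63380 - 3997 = 59383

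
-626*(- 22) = 13772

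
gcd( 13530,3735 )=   15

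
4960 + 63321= 68281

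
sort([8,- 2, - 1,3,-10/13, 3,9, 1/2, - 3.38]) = [ - 3.38, - 2, - 1, - 10/13, 1/2,3,  3,8 , 9] 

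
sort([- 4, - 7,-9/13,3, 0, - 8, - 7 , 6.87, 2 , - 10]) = [ - 10,-8,-7, - 7, - 4, - 9/13,0 , 2, 3, 6.87 ] 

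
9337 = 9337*1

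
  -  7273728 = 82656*( - 88 ) 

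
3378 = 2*1689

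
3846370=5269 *730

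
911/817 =1 + 94/817 = 1.12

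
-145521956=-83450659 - 62071297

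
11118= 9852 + 1266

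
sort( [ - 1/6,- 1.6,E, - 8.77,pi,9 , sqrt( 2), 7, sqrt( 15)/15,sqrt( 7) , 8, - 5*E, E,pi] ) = [ -5  *  E, - 8.77, - 1.6, - 1/6, sqrt( 15)/15,sqrt(2),sqrt (7),E,E,pi,  pi, 7, 8, 9] 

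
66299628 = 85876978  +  -19577350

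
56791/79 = 56791/79 = 718.87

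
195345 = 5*39069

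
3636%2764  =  872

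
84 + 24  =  108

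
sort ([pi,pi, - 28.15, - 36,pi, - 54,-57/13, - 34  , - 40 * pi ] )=[ - 40*pi, - 54, - 36 , - 34, - 28.15, - 57/13 , pi,pi,pi ] 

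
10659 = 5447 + 5212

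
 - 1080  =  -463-617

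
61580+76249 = 137829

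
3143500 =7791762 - 4648262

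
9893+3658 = 13551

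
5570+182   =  5752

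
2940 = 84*35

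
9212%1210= 742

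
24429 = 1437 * 17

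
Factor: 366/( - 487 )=  -  2^1*3^1*61^1 * 487^(-1)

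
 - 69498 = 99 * ( - 702 ) 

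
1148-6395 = -5247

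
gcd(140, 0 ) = 140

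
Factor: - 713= - 23^1*31^1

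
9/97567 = 9/97567=0.00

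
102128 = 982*104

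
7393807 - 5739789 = 1654018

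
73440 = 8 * 9180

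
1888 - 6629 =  - 4741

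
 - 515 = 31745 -32260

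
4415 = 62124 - 57709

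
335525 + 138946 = 474471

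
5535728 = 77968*71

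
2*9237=18474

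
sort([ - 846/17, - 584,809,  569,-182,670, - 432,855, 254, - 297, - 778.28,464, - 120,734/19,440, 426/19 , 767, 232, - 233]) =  [ - 778.28,-584,-432, - 297, -233, - 182, - 120,-846/17, 426/19,734/19,232,254,440, 464, 569,670,767,  809,855 ] 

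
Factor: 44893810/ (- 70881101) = -2^1*5^1*13^1 * 23^(-1)*97^( -1 )*151^1*2287^1*31771^( - 1) 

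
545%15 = 5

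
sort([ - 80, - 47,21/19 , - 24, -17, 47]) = [ - 80, - 47, - 24, - 17,21/19 , 47 ] 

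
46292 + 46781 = 93073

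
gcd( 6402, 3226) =2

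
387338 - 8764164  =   - 8376826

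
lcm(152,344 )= 6536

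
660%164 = 4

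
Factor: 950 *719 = 683050 = 2^1*5^2*19^1*719^1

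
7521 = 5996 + 1525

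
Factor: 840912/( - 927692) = - 210228/231923 = - 2^2*3^1*17519^1*231923^( - 1) 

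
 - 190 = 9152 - 9342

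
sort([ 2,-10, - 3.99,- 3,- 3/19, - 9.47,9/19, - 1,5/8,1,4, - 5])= [ - 10 ,- 9.47,-5,-3.99, -3, - 1, - 3/19,9/19,5/8,  1,2,4]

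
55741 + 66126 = 121867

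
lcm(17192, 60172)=120344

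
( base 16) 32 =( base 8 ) 62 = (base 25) 20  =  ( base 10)50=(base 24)22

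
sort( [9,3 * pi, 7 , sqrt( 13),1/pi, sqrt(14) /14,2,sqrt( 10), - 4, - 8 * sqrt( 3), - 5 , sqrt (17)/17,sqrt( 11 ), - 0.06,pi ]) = [ - 8*sqrt( 3 ), - 5, -4,-0.06,  sqrt( 17 )/17,sqrt( 14 ) /14, 1/pi,2,pi, sqrt ( 10),  sqrt( 11),sqrt(13 ), 7,9,3 * pi]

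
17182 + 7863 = 25045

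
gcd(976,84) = 4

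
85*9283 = 789055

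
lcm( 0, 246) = 0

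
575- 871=  -  296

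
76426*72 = 5502672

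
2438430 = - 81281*( - 30 ) 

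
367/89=367/89 =4.12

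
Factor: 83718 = 2^1*3^2*4651^1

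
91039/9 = 91039/9 = 10115.44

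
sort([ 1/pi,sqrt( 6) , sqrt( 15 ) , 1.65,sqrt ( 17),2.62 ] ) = [ 1/pi,1.65, sqrt( 6 ),  2.62 , sqrt(15),sqrt( 17 ) ] 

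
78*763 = 59514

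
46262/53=872 +46/53 = 872.87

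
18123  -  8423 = 9700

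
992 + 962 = 1954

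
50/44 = 1 + 3/22 = 1.14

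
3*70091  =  210273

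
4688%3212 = 1476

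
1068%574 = 494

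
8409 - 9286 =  - 877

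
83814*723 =60597522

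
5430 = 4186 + 1244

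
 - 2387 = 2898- 5285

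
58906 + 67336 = 126242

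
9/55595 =9/55595 = 0.00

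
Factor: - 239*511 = - 122129  =  - 7^1*73^1*239^1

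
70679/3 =70679/3 = 23559.67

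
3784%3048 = 736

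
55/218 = 55/218 = 0.25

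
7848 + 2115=9963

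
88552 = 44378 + 44174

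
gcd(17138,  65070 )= 2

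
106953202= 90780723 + 16172479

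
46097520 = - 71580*(- 644 )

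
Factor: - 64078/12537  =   - 2^1*3^( - 2 ) *23^1 =-46/9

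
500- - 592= 1092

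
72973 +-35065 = 37908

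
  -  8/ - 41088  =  1/5136 = 0.00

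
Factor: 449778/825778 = 3^1*7^1*19^( - 1)*31^( - 1 )*701^(  -  1 )*10709^1  =  224889/412889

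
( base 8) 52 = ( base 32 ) 1A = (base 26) 1g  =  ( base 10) 42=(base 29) 1D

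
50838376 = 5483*9272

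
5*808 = 4040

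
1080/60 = 18 = 18.00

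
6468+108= 6576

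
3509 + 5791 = 9300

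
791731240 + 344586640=1136317880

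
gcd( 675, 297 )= 27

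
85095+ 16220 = 101315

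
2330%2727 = 2330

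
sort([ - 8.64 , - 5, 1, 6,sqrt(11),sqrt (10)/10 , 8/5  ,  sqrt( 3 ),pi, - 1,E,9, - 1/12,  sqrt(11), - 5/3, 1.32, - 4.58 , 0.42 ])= [-8.64, - 5, - 4.58, - 5/3, - 1, - 1/12,  sqrt(10)/10,0.42,1 , 1.32, 8/5,sqrt( 3),E,pi,sqrt( 11), sqrt( 11), 6,9]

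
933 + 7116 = 8049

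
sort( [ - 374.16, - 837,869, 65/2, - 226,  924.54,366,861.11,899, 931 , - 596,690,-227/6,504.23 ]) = [ - 837, - 596, - 374.16, - 226,  -  227/6,65/2,366 , 504.23, 690,  861.11, 869 , 899 , 924.54,931 ] 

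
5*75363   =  376815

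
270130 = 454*595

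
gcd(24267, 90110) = 1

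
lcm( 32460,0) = 0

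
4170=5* 834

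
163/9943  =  1/61 = 0.02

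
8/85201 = 8/85201=0.00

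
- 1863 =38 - 1901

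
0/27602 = 0 = 0.00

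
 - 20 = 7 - 27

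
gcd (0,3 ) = 3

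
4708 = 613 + 4095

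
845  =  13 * 65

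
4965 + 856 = 5821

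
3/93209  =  3/93209 = 0.00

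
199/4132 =199/4132 = 0.05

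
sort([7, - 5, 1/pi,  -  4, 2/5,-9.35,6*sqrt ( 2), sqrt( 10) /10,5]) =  [  -  9.35, - 5, - 4,sqrt( 10) /10, 1/pi, 2/5,  5, 7,6*sqrt( 2) ] 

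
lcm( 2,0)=0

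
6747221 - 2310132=4437089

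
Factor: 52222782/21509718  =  43^( - 1)*263^( - 1)*317^( - 1) * 2063^1*4219^1= 8703797/3584953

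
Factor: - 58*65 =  - 2^1*5^1*13^1*29^1 = - 3770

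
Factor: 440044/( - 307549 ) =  - 2^2*137^1*383^( -1) = - 548/383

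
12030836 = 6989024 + 5041812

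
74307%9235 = 427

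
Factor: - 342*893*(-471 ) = 2^1* 3^3*19^2 *47^1*157^1 = 143846226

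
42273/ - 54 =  - 4697/6=- 782.83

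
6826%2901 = 1024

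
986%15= 11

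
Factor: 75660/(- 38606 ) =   -  2^1*3^1*5^1*13^1*199^(-1 ) = -390/199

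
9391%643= 389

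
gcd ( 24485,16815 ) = 295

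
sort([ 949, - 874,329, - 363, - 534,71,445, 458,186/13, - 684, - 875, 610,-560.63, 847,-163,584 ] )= [ - 875,-874, - 684  , - 560.63, - 534 , - 363, - 163, 186/13, 71, 329,445, 458,584, 610,847, 949 ]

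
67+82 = 149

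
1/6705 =1/6705=0.00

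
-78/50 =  - 2 + 11/25 = - 1.56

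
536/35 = 536/35 = 15.31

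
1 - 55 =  - 54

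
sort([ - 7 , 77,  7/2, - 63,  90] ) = [ -63, - 7,7/2,77 , 90]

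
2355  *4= 9420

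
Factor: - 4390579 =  - 1993^1 * 2203^1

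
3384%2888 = 496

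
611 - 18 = 593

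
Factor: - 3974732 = - 2^2*993683^1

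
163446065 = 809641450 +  - 646195385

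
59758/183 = 326+100/183 = 326.55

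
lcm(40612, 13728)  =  974688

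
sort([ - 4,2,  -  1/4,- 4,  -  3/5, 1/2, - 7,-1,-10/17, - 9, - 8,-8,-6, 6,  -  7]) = [ - 9 , - 8, - 8, - 7, - 7, - 6, - 4,-4, - 1, - 3/5, - 10/17,-1/4, 1/2,2 , 6] 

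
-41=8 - 49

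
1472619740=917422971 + 555196769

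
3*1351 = 4053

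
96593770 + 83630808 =180224578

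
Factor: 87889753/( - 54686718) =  - 2^( - 1)*3^( - 3)*7^1 *1012717^( - 1)*12555679^1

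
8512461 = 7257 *1173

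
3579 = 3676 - 97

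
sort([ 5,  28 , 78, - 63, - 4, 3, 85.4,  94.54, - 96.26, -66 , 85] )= [ - 96.26, - 66, - 63, - 4,3,  5, 28,78, 85, 85.4, 94.54] 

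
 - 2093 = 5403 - 7496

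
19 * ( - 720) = -13680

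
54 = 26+28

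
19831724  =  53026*374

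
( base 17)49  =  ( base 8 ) 115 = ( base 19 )41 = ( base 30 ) 2H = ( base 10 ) 77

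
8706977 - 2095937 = 6611040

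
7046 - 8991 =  - 1945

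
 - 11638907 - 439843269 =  -451482176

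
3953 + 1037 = 4990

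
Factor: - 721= - 7^1* 103^1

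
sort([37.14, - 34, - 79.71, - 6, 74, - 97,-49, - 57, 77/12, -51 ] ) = [ - 97, - 79.71, - 57,- 51,-49,- 34,-6, 77/12, 37.14, 74]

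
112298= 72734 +39564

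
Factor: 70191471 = 3^1*7^2*31^1*73^1*211^1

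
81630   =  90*907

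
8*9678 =77424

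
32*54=1728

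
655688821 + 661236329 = 1316925150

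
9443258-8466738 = 976520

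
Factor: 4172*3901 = 2^2*7^1*47^1*83^1*149^1 = 16274972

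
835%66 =43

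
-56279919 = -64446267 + 8166348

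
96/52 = 24/13=1.85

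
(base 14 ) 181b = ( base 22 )8l3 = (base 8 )10361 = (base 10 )4337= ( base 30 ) 4OH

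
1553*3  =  4659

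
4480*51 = 228480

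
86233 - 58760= 27473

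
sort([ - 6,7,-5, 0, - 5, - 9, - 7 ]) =[ - 9, - 7, - 6, -5,-5, 0, 7 ]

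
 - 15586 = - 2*7793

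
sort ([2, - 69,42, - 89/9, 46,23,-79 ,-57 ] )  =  [-79, - 69,  -  57,-89/9, 2, 23, 42 , 46]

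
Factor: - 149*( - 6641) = 989509 = 29^1*149^1*229^1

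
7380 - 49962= -42582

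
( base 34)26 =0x4A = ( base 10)74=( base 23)35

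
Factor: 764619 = 3^1*254873^1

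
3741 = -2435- -6176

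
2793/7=399 = 399.00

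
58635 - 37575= 21060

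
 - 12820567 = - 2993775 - 9826792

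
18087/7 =18087/7  =  2583.86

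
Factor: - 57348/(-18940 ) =14337/4735 = 3^5*5^( - 1)*59^1 * 947^( - 1)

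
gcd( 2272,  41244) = 4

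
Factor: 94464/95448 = 96/97 =2^5*3^1*97^( - 1 ) 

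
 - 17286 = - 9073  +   - 8213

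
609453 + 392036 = 1001489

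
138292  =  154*898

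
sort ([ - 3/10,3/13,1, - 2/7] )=[ - 3/10, - 2/7,3/13,1] 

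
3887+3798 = 7685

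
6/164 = 3/82  =  0.04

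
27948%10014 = 7920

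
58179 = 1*58179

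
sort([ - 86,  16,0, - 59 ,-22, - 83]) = [ - 86, - 83,  -  59, - 22,0,16]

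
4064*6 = 24384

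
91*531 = 48321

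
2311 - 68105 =-65794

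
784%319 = 146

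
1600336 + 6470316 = 8070652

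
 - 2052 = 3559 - 5611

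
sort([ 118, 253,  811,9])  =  [ 9, 118,253,811 ] 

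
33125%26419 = 6706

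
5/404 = 5/404 = 0.01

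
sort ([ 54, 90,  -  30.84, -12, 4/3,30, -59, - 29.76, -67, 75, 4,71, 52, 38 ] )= [ - 67, - 59, - 30.84, - 29.76, -12, 4/3,4, 30, 38, 52, 54,71,  75, 90 ]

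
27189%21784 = 5405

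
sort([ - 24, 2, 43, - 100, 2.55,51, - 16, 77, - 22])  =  [ - 100,-24, - 22,-16 , 2,2.55,43, 51, 77]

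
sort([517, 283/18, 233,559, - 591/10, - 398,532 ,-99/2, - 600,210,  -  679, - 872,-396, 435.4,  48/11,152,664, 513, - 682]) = [  -  872,  -  682, - 679, - 600, - 398 , - 396, - 591/10, - 99/2, 48/11, 283/18, 152,210, 233,435.4 , 513,517,532,559, 664 ] 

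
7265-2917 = 4348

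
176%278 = 176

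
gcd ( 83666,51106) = 22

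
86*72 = 6192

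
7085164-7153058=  - 67894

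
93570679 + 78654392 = 172225071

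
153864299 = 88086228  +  65778071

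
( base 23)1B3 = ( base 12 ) 555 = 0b1100010001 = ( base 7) 2201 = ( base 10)785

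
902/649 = 1+23/59 = 1.39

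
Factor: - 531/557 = - 3^2 * 59^1*557^( - 1)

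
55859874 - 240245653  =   - 184385779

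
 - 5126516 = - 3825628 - 1300888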